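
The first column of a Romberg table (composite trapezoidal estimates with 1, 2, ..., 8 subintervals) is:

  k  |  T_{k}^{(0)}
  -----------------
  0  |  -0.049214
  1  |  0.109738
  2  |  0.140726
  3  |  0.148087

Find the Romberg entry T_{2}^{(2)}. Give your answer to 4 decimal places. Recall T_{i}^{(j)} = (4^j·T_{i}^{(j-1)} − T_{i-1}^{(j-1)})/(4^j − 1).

0.1503

T_{1}^{(1)} = (4·0.109738 − (-0.049214)) / 3 = 0.162722
T_{2}^{(1)} = 0.140726 + (0.140726 − 0.109738)/3 = 0.151055
T_{2}^{(2)} = (16·0.151055 − 0.162722) / 15 = 0.150277
(Column j=1 coincides with Simpson's rule on the same nodes.)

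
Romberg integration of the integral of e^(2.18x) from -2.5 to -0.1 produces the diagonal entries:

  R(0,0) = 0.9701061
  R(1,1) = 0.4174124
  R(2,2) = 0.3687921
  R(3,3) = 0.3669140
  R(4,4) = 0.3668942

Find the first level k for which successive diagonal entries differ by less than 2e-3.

k = 3

|R(1,1) − R(0,0)| = 0.5526937 ≥ 2e-3
|R(2,2) − R(1,1)| = 0.0486203 ≥ 2e-3
|R(3,3) − R(2,2)| = 0.0018781 < 2e-3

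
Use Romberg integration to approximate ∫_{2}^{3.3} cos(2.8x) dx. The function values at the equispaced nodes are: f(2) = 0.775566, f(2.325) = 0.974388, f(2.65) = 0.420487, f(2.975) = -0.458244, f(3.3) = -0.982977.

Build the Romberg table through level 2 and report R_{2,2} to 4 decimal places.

R_{0,0} (trapezoid, 1 panel, h=1.3000): -0.134817
R_{1,0} (trapezoid, 2 panels, h=0.6500): 0.205908
R_{2,0} (trapezoid, 4 panels, h=0.3250): 0.270701
R_{1,1} = 0.205908 + (0.205908 − (-0.134817))/3 = 0.319483
R_{2,1} = 0.270701 + (0.270701 − 0.205908)/3 = 0.292299
R_{2,2} = 0.292299 + (0.292299 − 0.319483)/15 = 0.290487

0.2905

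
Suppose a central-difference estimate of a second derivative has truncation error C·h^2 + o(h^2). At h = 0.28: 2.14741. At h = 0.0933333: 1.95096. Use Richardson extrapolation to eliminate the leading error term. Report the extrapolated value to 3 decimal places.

The leading error scales as h^2; refining by a factor of 3 reduces it by 3^2 = 9.
Extrapolated value = (9·A(h/3) − A(h)) / (9 − 1)
= (9·1.95096 − 2.14741) / 8
= 15.41123 / 8 = 1.92640

1.926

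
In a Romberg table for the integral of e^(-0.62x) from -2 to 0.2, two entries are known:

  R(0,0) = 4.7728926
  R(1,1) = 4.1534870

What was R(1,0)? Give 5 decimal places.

From R(1,1) = (4·R(1,0) − R(0,0))/3, solve for R(1,0):
4·R(1,0) = 3·4.1534870 + 4.7728926 = 17.2333536
R(1,0) = 4.3083384

4.30834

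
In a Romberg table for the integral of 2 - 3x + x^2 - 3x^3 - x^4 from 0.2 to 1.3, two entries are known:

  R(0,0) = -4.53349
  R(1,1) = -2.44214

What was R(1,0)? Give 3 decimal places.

-2.965

From R(1,1) = (4·R(1,0) − R(0,0))/3, solve for R(1,0):
4·R(1,0) = 3·(-2.44214) + (-4.53349) = -11.85991
R(1,0) = -2.96498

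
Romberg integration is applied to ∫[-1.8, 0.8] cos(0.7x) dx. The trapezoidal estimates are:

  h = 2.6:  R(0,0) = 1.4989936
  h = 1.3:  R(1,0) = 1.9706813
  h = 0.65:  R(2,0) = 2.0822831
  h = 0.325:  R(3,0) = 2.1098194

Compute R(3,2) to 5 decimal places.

2.11897

R(2,1) = 2.0822831 + (2.0822831 − 1.9706813)/3 = 2.1194837
R(3,1) = (4·2.1098194 − 2.0822831) / 3 = 2.1189982
R(3,2) = 2.1189982 + (2.1189982 − 2.1194837)/15 = 2.1189658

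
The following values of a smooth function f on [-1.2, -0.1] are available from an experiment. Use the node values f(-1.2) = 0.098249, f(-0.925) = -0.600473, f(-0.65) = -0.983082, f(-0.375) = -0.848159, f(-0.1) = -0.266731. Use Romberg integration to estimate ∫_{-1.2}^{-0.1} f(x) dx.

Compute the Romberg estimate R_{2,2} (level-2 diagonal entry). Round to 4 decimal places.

R_{0,0} (trapezoid, 1 panel, h=1.1000): -0.092665
R_{1,0} (trapezoid, 2 panels, h=0.5500): -0.587028
R_{2,0} (trapezoid, 4 panels, h=0.2750): -0.691888
R_{1,1} = -0.587028 + (-0.587028 − (-0.092665))/3 = -0.751816
R_{2,1} = -0.691888 + (-0.691888 − (-0.587028))/3 = -0.726841
R_{2,2} = -0.726841 + (-0.726841 − (-0.751816))/15 = -0.725176

-0.7252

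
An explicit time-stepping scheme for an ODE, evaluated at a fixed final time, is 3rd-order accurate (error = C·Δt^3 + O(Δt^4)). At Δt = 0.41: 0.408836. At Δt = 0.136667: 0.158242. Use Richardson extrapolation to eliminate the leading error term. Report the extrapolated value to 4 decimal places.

0.1486

Extrapolated value = (27·A(Δt/3) − A(Δt)) / (27 − 1)
= (27·0.158242 − 0.408836) / 26
= 3.863698 / 26 = 0.148604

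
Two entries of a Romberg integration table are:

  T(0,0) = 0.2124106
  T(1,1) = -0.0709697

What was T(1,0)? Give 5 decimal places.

-0.00012

From T(1,1) = (4·T(1,0) − T(0,0))/3, solve for T(1,0):
4·T(1,0) = 3·(-0.0709697) + 0.2124106 = -0.0004985
T(1,0) = -0.0001246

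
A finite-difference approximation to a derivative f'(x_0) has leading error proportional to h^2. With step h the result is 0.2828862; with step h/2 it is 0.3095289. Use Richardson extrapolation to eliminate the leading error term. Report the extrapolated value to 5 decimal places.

0.31841

The leading error scales as h^2; refining by a factor of 2 reduces it by 2^2 = 4.
Extrapolated value = (4·A(h/2) − A(h)) / (4 − 1)
= (4·0.3095289 − 0.2828862) / 3
= 0.9552294 / 3 = 0.3184098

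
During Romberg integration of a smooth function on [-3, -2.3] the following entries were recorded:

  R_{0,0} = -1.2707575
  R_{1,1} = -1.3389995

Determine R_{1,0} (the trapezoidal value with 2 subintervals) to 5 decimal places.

From R_{1,1} = (4·R_{1,0} − R_{0,0})/3, solve for R_{1,0}:
4·R_{1,0} = 3·(-1.3389995) + (-1.2707575) = -5.2877560
R_{1,0} = -1.3219390

-1.32194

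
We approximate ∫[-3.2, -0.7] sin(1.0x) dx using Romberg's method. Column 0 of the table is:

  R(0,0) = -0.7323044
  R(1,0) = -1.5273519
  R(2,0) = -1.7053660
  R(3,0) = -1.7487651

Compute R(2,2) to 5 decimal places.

R(1,1) = (4·(-1.5273519) − (-0.7323044)) / 3 = -1.7923677
R(2,1) = -1.7053660 + (-1.7053660 − (-1.5273519))/3 = -1.7647040
R(2,2) = -1.7647040 + (-1.7647040 − (-1.7923677))/15 = -1.7628598

-1.76286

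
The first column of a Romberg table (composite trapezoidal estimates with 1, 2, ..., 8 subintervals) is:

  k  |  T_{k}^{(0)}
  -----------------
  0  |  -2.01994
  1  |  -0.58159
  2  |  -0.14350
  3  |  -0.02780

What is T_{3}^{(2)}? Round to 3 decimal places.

0.011

T_{2}^{(1)} = (4·(-0.14350) − (-0.58159)) / 3 = 0.00253
T_{3}^{(1)} = (4·(-0.02780) − (-0.14350)) / 3 = 0.01077
T_{3}^{(2)} = (16·0.01077 − 0.00253) / 15 = 0.01132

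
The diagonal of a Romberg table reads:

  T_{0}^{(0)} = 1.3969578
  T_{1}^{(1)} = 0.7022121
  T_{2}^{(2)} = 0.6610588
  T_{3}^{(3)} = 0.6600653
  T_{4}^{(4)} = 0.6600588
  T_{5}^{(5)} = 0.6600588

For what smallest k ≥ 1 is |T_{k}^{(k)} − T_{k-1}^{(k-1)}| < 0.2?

|T_{1}^{(1)} − T_{0}^{(0)}| = 0.6947457 ≥ 0.2
|T_{2}^{(2)} − T_{1}^{(1)}| = 0.0411533 < 0.2

k = 2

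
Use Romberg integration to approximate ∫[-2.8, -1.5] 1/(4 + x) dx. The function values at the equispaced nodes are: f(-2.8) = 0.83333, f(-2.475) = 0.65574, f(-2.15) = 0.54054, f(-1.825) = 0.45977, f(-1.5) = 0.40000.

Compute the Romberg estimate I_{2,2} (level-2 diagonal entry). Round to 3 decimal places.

0.734

I_{0,0} (trapezoid, 1 panel, h=1.3000): 0.80166
I_{1,0} (trapezoid, 2 panels, h=0.6500): 0.75218
I_{2,0} (trapezoid, 4 panels, h=0.3250): 0.73863
I_{1,1} = 0.75218 + (0.75218 − 0.80166)/3 = 0.73569
I_{2,1} = 0.73863 + (0.73863 − 0.75218)/3 = 0.73411
I_{2,2} = 0.73411 + (0.73411 − 0.73569)/15 = 0.73400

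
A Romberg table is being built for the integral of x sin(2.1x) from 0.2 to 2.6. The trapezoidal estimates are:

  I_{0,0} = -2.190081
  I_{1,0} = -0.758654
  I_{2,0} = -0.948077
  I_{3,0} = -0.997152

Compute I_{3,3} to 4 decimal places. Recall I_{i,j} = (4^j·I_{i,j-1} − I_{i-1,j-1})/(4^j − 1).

-1.0129

Richardson extrapolation on the trapezoidal column (denominator 4−1=3):
I_{1,1} = -0.758654 + (-0.758654 − (-2.190081))/3 = -0.281512
I_{2,1} = (4·(-0.948077) − (-0.758654)) / 3 = -1.011218
I_{3,1} = -0.997152 + (-0.997152 − (-0.948077))/3 = -1.013510
I_{2,2} = -1.011218 + (-1.011218 − (-0.281512))/15 = -1.059865
I_{3,2} = (16·(-1.013510) − (-1.011218)) / 15 = -1.013663
I_{3,3} = (64·(-1.013663) − (-1.059865)) / 63 = -1.012930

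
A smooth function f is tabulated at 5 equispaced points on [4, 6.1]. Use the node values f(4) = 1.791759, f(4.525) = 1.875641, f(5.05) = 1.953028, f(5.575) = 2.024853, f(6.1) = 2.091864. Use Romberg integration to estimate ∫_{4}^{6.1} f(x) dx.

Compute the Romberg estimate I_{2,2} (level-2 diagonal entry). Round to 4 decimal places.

I_{0,0} (trapezoid, 1 panel, h=2.1000): 4.077804
I_{1,0} (trapezoid, 2 panels, h=1.0500): 4.089581
I_{2,0} (trapezoid, 4 panels, h=0.5250): 4.092550
I_{1,1} = 4.089581 + (4.089581 − 4.077804)/3 = 4.093507
I_{2,1} = 4.092550 + (4.092550 − 4.089581)/3 = 4.093540
I_{2,2} = 4.093540 + (4.093540 − 4.093507)/15 = 4.093542

4.0935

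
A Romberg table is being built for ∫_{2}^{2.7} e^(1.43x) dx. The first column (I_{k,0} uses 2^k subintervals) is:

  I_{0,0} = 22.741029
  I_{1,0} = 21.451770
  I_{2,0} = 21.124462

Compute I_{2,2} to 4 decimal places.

21.0149

Richardson extrapolation on the trapezoidal column (denominator 4−1=3):
I_{1,1} = 21.451770 + (21.451770 − 22.741029)/3 = 21.022017
I_{2,1} = (4·21.124462 − 21.451770) / 3 = 21.015359
I_{2,2} = (16·21.015359 − 21.022017) / 15 = 21.014915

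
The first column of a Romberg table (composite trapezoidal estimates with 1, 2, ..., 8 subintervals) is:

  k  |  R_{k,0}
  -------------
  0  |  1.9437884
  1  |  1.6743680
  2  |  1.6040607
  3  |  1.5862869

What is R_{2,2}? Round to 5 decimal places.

R_{1,1} = 1.6743680 + (1.6743680 − 1.9437884)/3 = 1.5845612
R_{2,1} = (4·1.6040607 − 1.6743680) / 3 = 1.5806249
R_{2,2} = 1.5806249 + (1.5806249 − 1.5845612)/15 = 1.5803625

1.58036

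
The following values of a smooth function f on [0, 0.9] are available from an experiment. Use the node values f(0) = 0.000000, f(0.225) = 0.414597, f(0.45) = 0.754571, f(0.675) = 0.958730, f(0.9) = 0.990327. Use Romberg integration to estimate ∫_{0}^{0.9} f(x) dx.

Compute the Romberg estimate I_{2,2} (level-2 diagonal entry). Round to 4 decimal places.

0.5993

I_{0,0} (trapezoid, 1 panel, h=0.9000): 0.445647
I_{1,0} (trapezoid, 2 panels, h=0.4500): 0.562381
I_{2,0} (trapezoid, 4 panels, h=0.2250): 0.590189
I_{1,1} = 0.562381 + (0.562381 − 0.445647)/3 = 0.601292
I_{2,1} = 0.590189 + (0.590189 − 0.562381)/3 = 0.599458
I_{2,2} = 0.599458 + (0.599458 − 0.601292)/15 = 0.599336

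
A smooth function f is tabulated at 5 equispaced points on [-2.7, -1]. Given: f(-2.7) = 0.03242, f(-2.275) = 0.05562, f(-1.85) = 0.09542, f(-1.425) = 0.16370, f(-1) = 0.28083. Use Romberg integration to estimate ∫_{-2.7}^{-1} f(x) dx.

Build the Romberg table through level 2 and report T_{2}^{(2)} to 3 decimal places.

0.196

T_{0}^{(0)} (trapezoid, 1 panel, h=1.7000): 0.26626
T_{1}^{(0)} (trapezoid, 2 panels, h=0.8500): 0.21424
T_{2}^{(0)} (trapezoid, 4 panels, h=0.4250): 0.20033
T_{1}^{(1)} = 0.21424 + (0.21424 − 0.26626)/3 = 0.19690
T_{2}^{(1)} = 0.20033 + (0.20033 − 0.21424)/3 = 0.19569
T_{2}^{(2)} = 0.19569 + (0.19569 − 0.19690)/15 = 0.19561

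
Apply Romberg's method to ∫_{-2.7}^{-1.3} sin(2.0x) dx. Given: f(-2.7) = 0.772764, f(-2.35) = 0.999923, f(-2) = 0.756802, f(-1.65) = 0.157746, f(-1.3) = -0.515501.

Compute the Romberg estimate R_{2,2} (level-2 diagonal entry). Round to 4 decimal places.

R_{0,0} (trapezoid, 1 panel, h=1.4000): 0.180084
R_{1,0} (trapezoid, 2 panels, h=0.7000): 0.619803
R_{2,0} (trapezoid, 4 panels, h=0.3500): 0.715086
R_{1,1} = 0.619803 + (0.619803 − 0.180084)/3 = 0.766376
R_{2,1} = 0.715086 + (0.715086 − 0.619803)/3 = 0.746847
R_{2,2} = 0.746847 + (0.746847 − 0.766376)/15 = 0.745545

0.7455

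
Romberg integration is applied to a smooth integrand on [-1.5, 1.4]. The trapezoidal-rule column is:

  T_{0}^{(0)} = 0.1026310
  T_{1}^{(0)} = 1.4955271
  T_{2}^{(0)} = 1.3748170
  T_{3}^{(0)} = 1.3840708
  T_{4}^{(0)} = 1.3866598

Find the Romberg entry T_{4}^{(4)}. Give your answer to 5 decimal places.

T_{1}^{(1)} = (4·1.4955271 − 0.1026310) / 3 = 1.9598258
T_{2}^{(1)} = 1.3748170 + (1.3748170 − 1.4955271)/3 = 1.3345803
T_{3}^{(1)} = 1.3840708 + (1.3840708 − 1.3748170)/3 = 1.3871554
T_{4}^{(1)} = (4·1.3866598 − 1.3840708) / 3 = 1.3875228
T_{2}^{(2)} = 1.3345803 + (1.3345803 − 1.9598258)/15 = 1.2928973
T_{3}^{(2)} = (16·1.3871554 − 1.3345803) / 15 = 1.3906604
T_{4}^{(2)} = 1.3875228 + (1.3875228 − 1.3871554)/15 = 1.3875473
T_{3}^{(3)} = (64·1.3906604 − 1.2928973) / 63 = 1.3922122
T_{4}^{(3)} = (64·1.3875473 − 1.3906604) / 63 = 1.3874979
T_{4}^{(4)} = (256·1.3874979 − 1.3922122) / 255 = 1.3874794

1.38748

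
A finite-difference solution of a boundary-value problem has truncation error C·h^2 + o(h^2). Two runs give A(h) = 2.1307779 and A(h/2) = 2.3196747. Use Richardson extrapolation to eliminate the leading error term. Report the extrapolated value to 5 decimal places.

2.38264

The leading error scales as h^2; refining by a factor of 2 reduces it by 2^2 = 4.
Extrapolated value = (4·A(h/2) − A(h)) / (4 − 1)
= (4·2.3196747 − 2.1307779) / 3
= 7.1479209 / 3 = 2.3826403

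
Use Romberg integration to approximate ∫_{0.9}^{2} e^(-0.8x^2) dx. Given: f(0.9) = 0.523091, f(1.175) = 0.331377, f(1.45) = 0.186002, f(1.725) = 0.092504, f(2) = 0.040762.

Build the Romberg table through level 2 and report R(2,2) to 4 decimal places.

0.2413

R(0,0) (trapezoid, 1 panel, h=1.1000): 0.310119
R(1,0) (trapezoid, 2 panels, h=0.5500): 0.257361
R(2,0) (trapezoid, 4 panels, h=0.2750): 0.245248
R(1,1) = 0.257361 + (0.257361 − 0.310119)/3 = 0.239775
R(2,1) = 0.245248 + (0.245248 − 0.257361)/3 = 0.241210
R(2,2) = 0.241210 + (0.241210 − 0.239775)/15 = 0.241306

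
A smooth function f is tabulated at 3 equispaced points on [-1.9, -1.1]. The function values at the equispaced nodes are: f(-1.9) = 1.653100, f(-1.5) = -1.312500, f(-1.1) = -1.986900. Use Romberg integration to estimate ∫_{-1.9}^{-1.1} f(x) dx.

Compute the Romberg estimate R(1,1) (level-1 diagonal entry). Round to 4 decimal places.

-0.7445

R(0,0) (trapezoid, 1 panel, h=0.8000): -0.133520
R(1,0) (trapezoid, 2 panels, h=0.4000): -0.591760
R(1,1) = -0.591760 + (-0.591760 − (-0.133520))/3 = -0.744507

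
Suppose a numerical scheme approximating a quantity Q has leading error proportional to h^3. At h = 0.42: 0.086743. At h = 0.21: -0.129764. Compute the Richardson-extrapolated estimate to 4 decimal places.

-0.1607

The leading error scales as h^3; refining by a factor of 2 reduces it by 2^3 = 8.
Extrapolated value = (8·A(h/2) − A(h)) / (8 − 1)
= (8·(-0.129764) − 0.086743) / 7
= -1.124855 / 7 = -0.160694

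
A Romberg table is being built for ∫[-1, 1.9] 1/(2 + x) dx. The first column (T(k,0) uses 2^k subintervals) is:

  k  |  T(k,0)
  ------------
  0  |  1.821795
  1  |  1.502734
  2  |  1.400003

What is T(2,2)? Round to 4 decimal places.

T(1,1) = 1.502734 + (1.502734 − 1.821795)/3 = 1.396380
T(2,1) = (4·1.400003 − 1.502734) / 3 = 1.365759
T(2,2) = (16·1.365759 − 1.396380) / 15 = 1.363718

1.3637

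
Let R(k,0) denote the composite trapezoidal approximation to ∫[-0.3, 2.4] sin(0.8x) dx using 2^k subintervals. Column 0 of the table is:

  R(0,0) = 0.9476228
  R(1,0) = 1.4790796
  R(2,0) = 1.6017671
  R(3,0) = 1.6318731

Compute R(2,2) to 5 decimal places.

Richardson extrapolation on the trapezoidal column (denominator 4−1=3):
R(1,1) = 1.4790796 + (1.4790796 − 0.9476228)/3 = 1.6562319
R(2,1) = 1.6017671 + (1.6017671 − 1.4790796)/3 = 1.6426629
R(2,2) = 1.6426629 + (1.6426629 − 1.6562319)/15 = 1.6417583

1.64176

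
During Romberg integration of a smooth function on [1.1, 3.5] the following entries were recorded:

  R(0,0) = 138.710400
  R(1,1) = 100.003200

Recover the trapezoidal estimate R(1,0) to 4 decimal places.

109.6800

From R(1,1) = (4·R(1,0) − R(0,0))/3, solve for R(1,0):
4·R(1,0) = 3·100.003200 + 138.710400 = 438.720000
R(1,0) = 109.680000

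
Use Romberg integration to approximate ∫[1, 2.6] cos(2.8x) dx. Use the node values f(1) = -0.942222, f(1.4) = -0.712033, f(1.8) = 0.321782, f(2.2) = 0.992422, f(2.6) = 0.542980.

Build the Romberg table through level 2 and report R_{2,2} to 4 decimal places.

R_{0,0} (trapezoid, 1 panel, h=1.6000): -0.319394
R_{1,0} (trapezoid, 2 panels, h=0.8000): 0.097729
R_{2,0} (trapezoid, 4 panels, h=0.4000): 0.161020
R_{1,1} = 0.097729 + (0.097729 − (-0.319394))/3 = 0.236770
R_{2,1} = 0.161020 + (0.161020 − 0.097729)/3 = 0.182117
R_{2,2} = 0.182117 + (0.182117 − 0.236770)/15 = 0.178473

0.1785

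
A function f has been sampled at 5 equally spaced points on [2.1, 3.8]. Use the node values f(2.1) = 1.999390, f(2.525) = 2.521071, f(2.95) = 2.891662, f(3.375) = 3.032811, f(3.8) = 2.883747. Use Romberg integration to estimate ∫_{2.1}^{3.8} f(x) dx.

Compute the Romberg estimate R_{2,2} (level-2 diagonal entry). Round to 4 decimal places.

4.6581

R_{0,0} (trapezoid, 1 panel, h=1.7000): 4.150666
R_{1,0} (trapezoid, 2 panels, h=0.8500): 4.533246
R_{2,0} (trapezoid, 4 panels, h=0.4250): 4.627023
R_{1,1} = 4.533246 + (4.533246 − 4.150666)/3 = 4.660773
R_{2,1} = 4.627023 + (4.627023 − 4.533246)/3 = 4.658282
R_{2,2} = 4.658282 + (4.658282 − 4.660773)/15 = 4.658116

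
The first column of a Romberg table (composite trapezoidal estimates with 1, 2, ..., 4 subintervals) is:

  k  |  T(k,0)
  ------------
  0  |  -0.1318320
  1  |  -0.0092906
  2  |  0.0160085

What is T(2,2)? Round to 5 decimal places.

T(1,1) = (4·(-0.0092906) − (-0.1318320)) / 3 = 0.0315565
T(2,1) = (4·0.0160085 − (-0.0092906)) / 3 = 0.0244415
T(2,2) = 0.0244415 + (0.0244415 − 0.0315565)/15 = 0.0239672

0.02397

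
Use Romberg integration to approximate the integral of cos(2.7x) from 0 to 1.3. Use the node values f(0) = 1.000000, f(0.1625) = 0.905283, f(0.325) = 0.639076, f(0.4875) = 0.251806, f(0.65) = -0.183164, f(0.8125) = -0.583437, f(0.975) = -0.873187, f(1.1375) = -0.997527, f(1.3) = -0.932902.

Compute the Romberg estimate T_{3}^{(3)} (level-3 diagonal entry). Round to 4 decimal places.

-0.1334

T_{0}^{(0)} (trapezoid, 1 panel, h=1.3000): 0.043614
T_{1}^{(0)} (trapezoid, 2 panels, h=0.6500): -0.097250
T_{2}^{(0)} (trapezoid, 4 panels, h=0.3250): -0.124711
T_{3}^{(0)} (trapezoid, 8 panels, h=0.1625): -0.131235
T_{1}^{(1)} = -0.097250 + (-0.097250 − 0.043614)/3 = -0.144205
T_{2}^{(1)} = -0.124711 + (-0.124711 − (-0.097250))/3 = -0.133865
T_{3}^{(1)} = -0.131235 + (-0.131235 − (-0.124711))/3 = -0.133410
T_{2}^{(2)} = -0.133865 + (-0.133865 − (-0.144205))/15 = -0.133176
T_{3}^{(2)} = -0.133410 + (-0.133410 − (-0.133865))/15 = -0.133380
T_{3}^{(3)} = -0.133380 + (-0.133380 − (-0.133176))/63 = -0.133383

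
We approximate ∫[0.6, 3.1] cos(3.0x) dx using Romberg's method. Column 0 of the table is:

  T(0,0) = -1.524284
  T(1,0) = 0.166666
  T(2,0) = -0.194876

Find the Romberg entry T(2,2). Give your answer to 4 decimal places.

T(1,1) = (4·0.166666 − (-1.524284)) / 3 = 0.730316
T(2,1) = -0.194876 + (-0.194876 − 0.166666)/3 = -0.315390
T(2,2) = (16·(-0.315390) − 0.730316) / 15 = -0.385104

-0.3851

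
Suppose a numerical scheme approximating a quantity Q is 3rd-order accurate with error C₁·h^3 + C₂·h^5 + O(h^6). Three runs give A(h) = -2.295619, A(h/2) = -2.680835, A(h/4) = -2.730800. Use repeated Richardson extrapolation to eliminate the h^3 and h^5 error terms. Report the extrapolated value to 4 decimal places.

First eliminate the h^3 term (factor 2^3 = 8):
  B₁ = (8·(-2.680835) − (-2.295619))/7 = -2.735866
  B₂ = (8·(-2.730800) − (-2.680835))/7 = -2.737938
Then eliminate the h^5 term (factor 2^5 = 32):
  (32·(-2.737938) − (-2.735866))/31 = -2.738005

-2.7380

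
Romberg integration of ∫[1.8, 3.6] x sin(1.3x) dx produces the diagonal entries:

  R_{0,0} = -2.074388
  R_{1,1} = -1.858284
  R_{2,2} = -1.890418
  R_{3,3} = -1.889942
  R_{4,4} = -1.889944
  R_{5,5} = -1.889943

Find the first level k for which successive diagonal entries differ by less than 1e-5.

|R_{1,1} − R_{0,0}| = 0.216104 ≥ 1e-5
|R_{2,2} − R_{1,1}| = 0.032134 ≥ 1e-5
|R_{3,3} − R_{2,2}| = 0.000476 ≥ 1e-5
|R_{4,4} − R_{3,3}| = 0.000002 < 1e-5

k = 4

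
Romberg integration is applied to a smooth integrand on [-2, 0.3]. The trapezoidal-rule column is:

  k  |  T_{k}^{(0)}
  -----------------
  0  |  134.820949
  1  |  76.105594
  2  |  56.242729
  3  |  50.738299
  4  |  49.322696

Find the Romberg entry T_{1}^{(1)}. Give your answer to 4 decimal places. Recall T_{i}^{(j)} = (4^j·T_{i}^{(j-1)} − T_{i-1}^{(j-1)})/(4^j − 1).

T_{1}^{(1)} = (4·76.105594 − 134.820949) / 3 = 56.533809

56.5338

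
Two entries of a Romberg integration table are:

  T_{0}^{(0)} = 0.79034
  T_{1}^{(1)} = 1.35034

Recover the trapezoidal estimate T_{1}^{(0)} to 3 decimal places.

From T_{1}^{(1)} = (4·T_{1}^{(0)} − T_{0}^{(0)})/3, solve for T_{1}^{(0)}:
4·T_{1}^{(0)} = 3·1.35034 + 0.79034 = 4.84136
T_{1}^{(0)} = 1.21034

1.210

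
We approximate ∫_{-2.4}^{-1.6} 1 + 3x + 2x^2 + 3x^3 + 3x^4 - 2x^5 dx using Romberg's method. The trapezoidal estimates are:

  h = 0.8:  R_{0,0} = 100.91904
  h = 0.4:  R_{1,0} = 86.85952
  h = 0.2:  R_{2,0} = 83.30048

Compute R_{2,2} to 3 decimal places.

82.110

Richardson extrapolation on the trapezoidal column (denominator 4−1=3):
R_{1,1} = (4·86.85952 − 100.91904) / 3 = 82.17301
R_{2,1} = (4·83.30048 − 86.85952) / 3 = 82.11413
R_{2,2} = 82.11413 + (82.11413 − 82.17301)/15 = 82.11020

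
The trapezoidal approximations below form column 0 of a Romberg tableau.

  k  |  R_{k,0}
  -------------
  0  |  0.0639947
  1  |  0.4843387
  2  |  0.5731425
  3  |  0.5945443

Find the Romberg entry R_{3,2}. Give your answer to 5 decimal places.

0.60161

R_{2,1} = 0.5731425 + (0.5731425 − 0.4843387)/3 = 0.6027438
R_{3,1} = 0.5945443 + (0.5945443 − 0.5731425)/3 = 0.6016782
R_{3,2} = (16·0.6016782 − 0.6027438) / 15 = 0.6016072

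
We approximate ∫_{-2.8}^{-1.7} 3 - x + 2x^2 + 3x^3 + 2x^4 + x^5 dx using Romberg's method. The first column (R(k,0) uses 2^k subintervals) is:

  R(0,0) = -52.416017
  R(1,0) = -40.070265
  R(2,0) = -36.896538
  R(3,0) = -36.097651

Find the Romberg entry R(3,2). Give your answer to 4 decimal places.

Richardson extrapolation on the trapezoidal column (denominator 4−1=3):
R(2,1) = -36.896538 + (-36.896538 − (-40.070265))/3 = -35.838629
R(3,1) = (4·(-36.097651) − (-36.896538)) / 3 = -35.831355
R(3,2) = -35.831355 + (-35.831355 − (-35.838629))/15 = -35.830870
(Column j=1 coincides with Simpson's rule on the same nodes.)

-35.8309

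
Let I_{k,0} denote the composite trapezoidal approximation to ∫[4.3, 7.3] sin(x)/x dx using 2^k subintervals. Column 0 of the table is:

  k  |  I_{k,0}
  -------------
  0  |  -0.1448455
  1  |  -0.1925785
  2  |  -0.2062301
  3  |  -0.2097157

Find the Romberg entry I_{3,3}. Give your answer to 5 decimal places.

-0.21088

Richardson extrapolation on the trapezoidal column (denominator 4−1=3):
I_{1,1} = -0.1925785 + (-0.1925785 − (-0.1448455))/3 = -0.2084895
I_{2,1} = (4·(-0.2062301) − (-0.1925785)) / 3 = -0.2107806
I_{3,1} = -0.2097157 + (-0.2097157 − (-0.2062301))/3 = -0.2108776
I_{2,2} = -0.2107806 + (-0.2107806 − (-0.2084895))/15 = -0.2109333
I_{3,2} = -0.2108776 + (-0.2108776 − (-0.2107806))/15 = -0.2108841
I_{3,3} = -0.2108841 + (-0.2108841 − (-0.2109333))/63 = -0.2108833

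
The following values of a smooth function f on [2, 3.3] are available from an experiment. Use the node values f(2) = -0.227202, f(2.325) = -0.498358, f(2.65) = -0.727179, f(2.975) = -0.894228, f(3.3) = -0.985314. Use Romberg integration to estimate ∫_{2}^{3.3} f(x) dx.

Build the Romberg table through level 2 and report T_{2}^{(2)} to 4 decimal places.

T_{0}^{(0)} (trapezoid, 1 panel, h=1.3000): -0.788135
T_{1}^{(0)} (trapezoid, 2 panels, h=0.6500): -0.866734
T_{2}^{(0)} (trapezoid, 4 panels, h=0.3250): -0.885957
T_{1}^{(1)} = -0.866734 + (-0.866734 − (-0.788135))/3 = -0.892934
T_{2}^{(1)} = -0.885957 + (-0.885957 − (-0.866734))/3 = -0.892365
T_{2}^{(2)} = -0.892365 + (-0.892365 − (-0.892934))/15 = -0.892327

-0.8923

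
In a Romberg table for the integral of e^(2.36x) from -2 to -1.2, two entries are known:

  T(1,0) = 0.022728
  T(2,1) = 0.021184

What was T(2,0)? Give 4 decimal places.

From T(2,1) = (4·T(2,0) − T(1,0))/3, solve for T(2,0):
4·T(2,0) = 3·0.021184 + 0.022728 = 0.086280
T(2,0) = 0.021570

0.0216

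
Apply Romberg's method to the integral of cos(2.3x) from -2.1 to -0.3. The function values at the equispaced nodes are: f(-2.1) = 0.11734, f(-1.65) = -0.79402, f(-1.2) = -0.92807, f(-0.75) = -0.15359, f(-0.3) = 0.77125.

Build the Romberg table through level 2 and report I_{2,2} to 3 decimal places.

I_{0,0} (trapezoid, 1 panel, h=1.8000): 0.79973
I_{1,0} (trapezoid, 2 panels, h=0.9000): -0.43540
I_{2,0} (trapezoid, 4 panels, h=0.4500): -0.64412
I_{1,1} = -0.43540 + (-0.43540 − 0.79973)/3 = -0.84711
I_{2,1} = -0.64412 + (-0.64412 − (-0.43540))/3 = -0.71369
I_{2,2} = -0.71369 + (-0.71369 − (-0.84711))/15 = -0.70480

-0.705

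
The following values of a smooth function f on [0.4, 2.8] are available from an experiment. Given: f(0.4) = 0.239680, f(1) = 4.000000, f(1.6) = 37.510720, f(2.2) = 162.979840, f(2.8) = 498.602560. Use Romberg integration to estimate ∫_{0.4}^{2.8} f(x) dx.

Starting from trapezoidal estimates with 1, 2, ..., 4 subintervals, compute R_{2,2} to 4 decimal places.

247.6101

R_{0,0} (trapezoid, 1 panel, h=2.4000): 598.610688
R_{1,0} (trapezoid, 2 panels, h=1.2000): 344.318208
R_{2,0} (trapezoid, 4 panels, h=0.6000): 272.347008
R_{1,1} = 344.318208 + (344.318208 − 598.610688)/3 = 259.554048
R_{2,1} = 272.347008 + (272.347008 − 344.318208)/3 = 248.356608
R_{2,2} = 248.356608 + (248.356608 − 259.554048)/15 = 247.610112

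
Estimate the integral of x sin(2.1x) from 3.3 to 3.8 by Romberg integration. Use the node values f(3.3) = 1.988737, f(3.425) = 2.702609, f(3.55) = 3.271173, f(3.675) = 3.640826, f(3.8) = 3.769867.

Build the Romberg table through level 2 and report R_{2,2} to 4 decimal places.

1.5697

R_{0,0} (trapezoid, 1 panel, h=0.5000): 1.439651
R_{1,0} (trapezoid, 2 panels, h=0.2500): 1.537619
R_{2,0} (trapezoid, 4 panels, h=0.1250): 1.561739
R_{1,1} = 1.537619 + (1.537619 − 1.439651)/3 = 1.570275
R_{2,1} = 1.561739 + (1.561739 − 1.537619)/3 = 1.569779
R_{2,2} = 1.569779 + (1.569779 − 1.570275)/15 = 1.569746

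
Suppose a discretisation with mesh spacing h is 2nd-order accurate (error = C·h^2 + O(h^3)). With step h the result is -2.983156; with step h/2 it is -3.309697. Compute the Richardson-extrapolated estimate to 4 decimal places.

The leading error scales as h^2; refining by a factor of 2 reduces it by 2^2 = 4.
Extrapolated value = (4·A(h/2) − A(h)) / (4 − 1)
= (4·(-3.309697) − (-2.983156)) / 3
= -10.255632 / 3 = -3.418544

-3.4185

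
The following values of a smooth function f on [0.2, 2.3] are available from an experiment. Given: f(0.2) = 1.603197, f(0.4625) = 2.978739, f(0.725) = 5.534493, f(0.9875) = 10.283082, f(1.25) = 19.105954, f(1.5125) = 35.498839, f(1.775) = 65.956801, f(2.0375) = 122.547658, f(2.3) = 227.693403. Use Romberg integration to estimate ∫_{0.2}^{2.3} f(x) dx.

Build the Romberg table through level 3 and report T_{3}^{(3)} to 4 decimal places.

T_{0}^{(0)} (trapezoid, 1 panel, h=2.1000): 240.761430
T_{1}^{(0)} (trapezoid, 2 panels, h=1.0500): 140.441967
T_{2}^{(0)} (trapezoid, 4 panels, h=0.5250): 107.753913
T_{3}^{(0)} (trapezoid, 8 panels, h=0.2625): 98.845390
T_{1}^{(1)} = 140.441967 + (140.441967 − 240.761430)/3 = 107.002146
T_{2}^{(1)} = 107.753913 + (107.753913 − 140.441967)/3 = 96.857895
T_{3}^{(1)} = 98.845390 + (98.845390 − 107.753913)/3 = 95.875882
T_{2}^{(2)} = 96.857895 + (96.857895 − 107.002146)/15 = 96.181612
T_{3}^{(2)} = 95.875882 + (95.875882 − 96.857895)/15 = 95.810414
T_{3}^{(3)} = 95.810414 + (95.810414 − 96.181612)/63 = 95.804522

95.8045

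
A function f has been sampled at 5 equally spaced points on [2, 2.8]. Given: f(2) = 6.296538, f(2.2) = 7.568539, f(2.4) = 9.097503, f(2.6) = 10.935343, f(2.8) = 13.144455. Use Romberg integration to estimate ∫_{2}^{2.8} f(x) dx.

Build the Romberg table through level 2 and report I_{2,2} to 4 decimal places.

I_{0,0} (trapezoid, 1 panel, h=0.8000): 7.776397
I_{1,0} (trapezoid, 2 panels, h=0.4000): 7.527200
I_{2,0} (trapezoid, 4 panels, h=0.2000): 7.464376
I_{1,1} = 7.527200 + (7.527200 − 7.776397)/3 = 7.444134
I_{2,1} = 7.464376 + (7.464376 − 7.527200)/3 = 7.443435
I_{2,2} = 7.443435 + (7.443435 − 7.444134)/15 = 7.443388

7.4434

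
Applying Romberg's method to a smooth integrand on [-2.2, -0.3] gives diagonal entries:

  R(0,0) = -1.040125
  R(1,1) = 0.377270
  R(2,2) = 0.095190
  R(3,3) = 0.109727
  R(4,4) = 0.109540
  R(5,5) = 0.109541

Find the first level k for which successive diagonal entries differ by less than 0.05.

|R(1,1) − R(0,0)| = 1.417395 ≥ 0.05
|R(2,2) − R(1,1)| = 0.282080 ≥ 0.05
|R(3,3) − R(2,2)| = 0.014537 < 0.05

k = 3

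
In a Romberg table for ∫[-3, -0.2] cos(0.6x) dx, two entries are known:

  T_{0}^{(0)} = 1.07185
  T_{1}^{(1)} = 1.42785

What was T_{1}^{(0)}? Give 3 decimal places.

From T_{1}^{(1)} = (4·T_{1}^{(0)} − T_{0}^{(0)})/3, solve for T_{1}^{(0)}:
4·T_{1}^{(0)} = 3·1.42785 + 1.07185 = 5.35540
T_{1}^{(0)} = 1.33885

1.339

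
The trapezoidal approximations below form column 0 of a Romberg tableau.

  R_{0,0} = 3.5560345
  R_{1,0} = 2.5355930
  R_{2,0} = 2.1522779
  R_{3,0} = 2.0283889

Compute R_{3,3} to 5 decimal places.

1.98415

Richardson extrapolation on the trapezoidal column (denominator 4−1=3):
R_{1,1} = 2.5355930 + (2.5355930 − 3.5560345)/3 = 2.1954458
R_{2,1} = 2.1522779 + (2.1522779 − 2.5355930)/3 = 2.0245062
R_{3,1} = 2.0283889 + (2.0283889 − 2.1522779)/3 = 1.9870926
R_{2,2} = (16·2.0245062 − 2.1954458) / 15 = 2.0131102
R_{3,2} = 1.9870926 + (1.9870926 − 2.0245062)/15 = 1.9845984
R_{3,3} = 1.9845984 + (1.9845984 − 2.0131102)/63 = 1.9841458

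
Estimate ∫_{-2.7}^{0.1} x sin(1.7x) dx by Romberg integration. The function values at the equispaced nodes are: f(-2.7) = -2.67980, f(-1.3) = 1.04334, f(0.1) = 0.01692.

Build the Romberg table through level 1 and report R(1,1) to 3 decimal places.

0.705

R(0,0) (trapezoid, 1 panel, h=2.8000): -3.72803
R(1,0) (trapezoid, 2 panels, h=1.4000): -0.40334
R(1,1) = -0.40334 + (-0.40334 − (-3.72803))/3 = 0.70489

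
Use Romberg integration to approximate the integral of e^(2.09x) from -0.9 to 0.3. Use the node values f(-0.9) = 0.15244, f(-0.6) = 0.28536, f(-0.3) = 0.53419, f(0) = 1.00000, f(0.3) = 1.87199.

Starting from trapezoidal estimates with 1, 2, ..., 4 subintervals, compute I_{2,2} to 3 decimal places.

0.823

I_{0,0} (trapezoid, 1 panel, h=1.2000): 1.21466
I_{1,0} (trapezoid, 2 panels, h=0.6000): 0.92784
I_{2,0} (trapezoid, 4 panels, h=0.3000): 0.84953
I_{1,1} = 0.92784 + (0.92784 − 1.21466)/3 = 0.83223
I_{2,1} = 0.84953 + (0.84953 − 0.92784)/3 = 0.82343
I_{2,2} = 0.82343 + (0.82343 − 0.83223)/15 = 0.82284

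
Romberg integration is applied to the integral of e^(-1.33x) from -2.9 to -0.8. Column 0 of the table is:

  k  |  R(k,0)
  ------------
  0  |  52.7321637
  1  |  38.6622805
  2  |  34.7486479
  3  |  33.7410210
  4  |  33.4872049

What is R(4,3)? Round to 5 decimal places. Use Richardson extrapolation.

Richardson extrapolation on the trapezoidal column (denominator 4−1=3):
R(2,1) = (4·34.7486479 − 38.6622805) / 3 = 33.4441037
R(3,1) = 33.7410210 + (33.7410210 − 34.7486479)/3 = 33.4051454
R(4,1) = (4·33.4872049 − 33.7410210) / 3 = 33.4025995
R(3,2) = (16·33.4051454 − 33.4441037) / 15 = 33.4025482
R(4,2) = 33.4025995 + (33.4025995 − 33.4051454)/15 = 33.4024298
R(4,3) = (64·33.4024298 − 33.4025482) / 63 = 33.4024279

33.40243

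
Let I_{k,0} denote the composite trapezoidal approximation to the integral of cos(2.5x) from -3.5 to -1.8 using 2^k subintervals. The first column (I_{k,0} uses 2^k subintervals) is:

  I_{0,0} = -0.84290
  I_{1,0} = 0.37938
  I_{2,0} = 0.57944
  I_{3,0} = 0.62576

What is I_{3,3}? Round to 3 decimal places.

I_{1,1} = 0.37938 + (0.37938 − (-0.84290))/3 = 0.78681
I_{2,1} = 0.57944 + (0.57944 − 0.37938)/3 = 0.64613
I_{3,1} = 0.62576 + (0.62576 − 0.57944)/3 = 0.64120
I_{2,2} = (16·0.64613 − 0.78681) / 15 = 0.63675
I_{3,2} = 0.64120 + (0.64120 − 0.64613)/15 = 0.64087
I_{3,3} = 0.64087 + (0.64087 − 0.63675)/63 = 0.64094

0.641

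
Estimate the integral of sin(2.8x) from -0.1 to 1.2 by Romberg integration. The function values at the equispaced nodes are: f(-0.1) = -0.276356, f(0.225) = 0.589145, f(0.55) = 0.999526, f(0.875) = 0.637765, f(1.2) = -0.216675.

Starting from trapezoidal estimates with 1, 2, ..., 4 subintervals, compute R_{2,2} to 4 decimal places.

0.6905

R_{0,0} (trapezoid, 1 panel, h=1.3000): -0.320470
R_{1,0} (trapezoid, 2 panels, h=0.6500): 0.489457
R_{2,0} (trapezoid, 4 panels, h=0.3250): 0.643474
R_{1,1} = 0.489457 + (0.489457 − (-0.320470))/3 = 0.759433
R_{2,1} = 0.643474 + (0.643474 − 0.489457)/3 = 0.694813
R_{2,2} = 0.694813 + (0.694813 − 0.759433)/15 = 0.690505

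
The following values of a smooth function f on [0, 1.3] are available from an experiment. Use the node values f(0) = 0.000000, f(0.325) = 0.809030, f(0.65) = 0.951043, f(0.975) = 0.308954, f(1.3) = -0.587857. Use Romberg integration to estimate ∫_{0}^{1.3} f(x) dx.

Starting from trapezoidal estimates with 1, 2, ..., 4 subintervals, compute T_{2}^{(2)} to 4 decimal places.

T_{0}^{(0)} (trapezoid, 1 panel, h=1.3000): -0.382107
T_{1}^{(0)} (trapezoid, 2 panels, h=0.6500): 0.427124
T_{2}^{(0)} (trapezoid, 4 panels, h=0.3250): 0.576907
T_{1}^{(1)} = 0.427124 + (0.427124 − (-0.382107))/3 = 0.696868
T_{2}^{(1)} = 0.576907 + (0.576907 − 0.427124)/3 = 0.626835
T_{2}^{(2)} = 0.626835 + (0.626835 − 0.696868)/15 = 0.622166

0.6222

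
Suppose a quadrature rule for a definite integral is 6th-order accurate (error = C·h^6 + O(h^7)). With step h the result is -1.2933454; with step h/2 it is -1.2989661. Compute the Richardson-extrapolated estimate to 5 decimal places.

-1.29906

The leading error scales as h^6; refining by a factor of 2 reduces it by 2^6 = 64.
Extrapolated value = (64·A(h/2) − A(h)) / (64 − 1)
= (64·(-1.2989661) − (-1.2933454)) / 63
= -81.8404850 / 63 = -1.2990553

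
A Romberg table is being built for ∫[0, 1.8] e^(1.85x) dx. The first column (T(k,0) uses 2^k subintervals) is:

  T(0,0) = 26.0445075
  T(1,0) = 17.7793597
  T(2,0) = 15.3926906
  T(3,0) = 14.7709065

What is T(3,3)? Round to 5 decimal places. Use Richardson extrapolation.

14.56130

T(1,1) = 17.7793597 + (17.7793597 − 26.0445075)/3 = 15.0243104
T(2,1) = (4·15.3926906 − 17.7793597) / 3 = 14.5971342
T(3,1) = 14.7709065 + (14.7709065 − 15.3926906)/3 = 14.5636451
T(2,2) = 14.5971342 + (14.5971342 − 15.0243104)/15 = 14.5686558
T(3,2) = 14.5636451 + (14.5636451 − 14.5971342)/15 = 14.5614125
T(3,3) = 14.5614125 + (14.5614125 − 14.5686558)/63 = 14.5612975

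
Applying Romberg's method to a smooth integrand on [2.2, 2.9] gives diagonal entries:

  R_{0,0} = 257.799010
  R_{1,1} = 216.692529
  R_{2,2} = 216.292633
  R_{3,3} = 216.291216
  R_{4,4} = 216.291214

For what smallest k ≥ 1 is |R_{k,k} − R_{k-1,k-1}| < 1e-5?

k = 4

|R_{1,1} − R_{0,0}| = 41.106481 ≥ 1e-5
|R_{2,2} − R_{1,1}| = 0.399896 ≥ 1e-5
|R_{3,3} − R_{2,2}| = 0.001417 ≥ 1e-5
|R_{4,4} − R_{3,3}| = 0.000002 < 1e-5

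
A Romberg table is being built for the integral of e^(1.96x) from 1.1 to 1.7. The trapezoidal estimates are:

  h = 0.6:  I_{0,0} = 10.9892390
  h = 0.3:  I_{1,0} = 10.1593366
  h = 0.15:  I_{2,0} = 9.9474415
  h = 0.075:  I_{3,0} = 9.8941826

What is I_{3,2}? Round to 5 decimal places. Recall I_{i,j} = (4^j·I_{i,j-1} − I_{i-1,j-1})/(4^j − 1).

9.87640

I_{2,1} = 9.9474415 + (9.9474415 − 10.1593366)/3 = 9.8768098
I_{3,1} = 9.8941826 + (9.8941826 − 9.9474415)/3 = 9.8764296
I_{3,2} = (16·9.8764296 − 9.8768098) / 15 = 9.8764043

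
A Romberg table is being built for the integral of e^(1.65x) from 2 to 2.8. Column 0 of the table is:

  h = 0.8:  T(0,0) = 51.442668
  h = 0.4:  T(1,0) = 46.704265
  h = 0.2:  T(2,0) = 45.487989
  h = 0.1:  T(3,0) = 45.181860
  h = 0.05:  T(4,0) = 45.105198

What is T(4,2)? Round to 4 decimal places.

T(3,1) = (4·45.181860 − 45.487989) / 3 = 45.079817
T(4,1) = (4·45.105198 − 45.181860) / 3 = 45.079644
T(4,2) = (16·45.079644 − 45.079817) / 15 = 45.079632
(Column j=1 coincides with Simpson's rule on the same nodes.)

45.0796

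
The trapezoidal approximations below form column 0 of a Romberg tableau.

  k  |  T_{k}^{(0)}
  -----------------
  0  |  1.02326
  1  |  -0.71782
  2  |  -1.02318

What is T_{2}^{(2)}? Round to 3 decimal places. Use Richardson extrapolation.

-1.113

Richardson extrapolation on the trapezoidal column (denominator 4−1=3):
T_{1}^{(1)} = -0.71782 + (-0.71782 − 1.02326)/3 = -1.29818
T_{2}^{(1)} = -1.02318 + (-1.02318 − (-0.71782))/3 = -1.12497
T_{2}^{(2)} = (16·(-1.12497) − (-1.29818)) / 15 = -1.11342
(Column j=1 coincides with Simpson's rule on the same nodes.)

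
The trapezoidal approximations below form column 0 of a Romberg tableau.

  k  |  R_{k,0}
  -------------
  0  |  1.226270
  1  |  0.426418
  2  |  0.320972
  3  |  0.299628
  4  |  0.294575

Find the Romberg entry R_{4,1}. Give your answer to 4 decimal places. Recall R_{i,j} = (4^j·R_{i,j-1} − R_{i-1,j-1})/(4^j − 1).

R_{4,1} = (4·0.294575 − 0.299628) / 3 = 0.292891

0.2929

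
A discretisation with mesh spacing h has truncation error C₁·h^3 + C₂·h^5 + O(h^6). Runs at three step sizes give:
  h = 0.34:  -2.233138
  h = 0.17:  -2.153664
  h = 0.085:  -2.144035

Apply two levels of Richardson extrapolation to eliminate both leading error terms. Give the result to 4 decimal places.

First eliminate the h^3 term (factor 2^3 = 8):
  B₁ = (8·(-2.153664) − (-2.233138))/7 = -2.142311
  B₂ = (8·(-2.144035) − (-2.153664))/7 = -2.142659
Then eliminate the h^5 term (factor 2^5 = 32):
  (32·(-2.142659) − (-2.142311))/31 = -2.142670

-2.1427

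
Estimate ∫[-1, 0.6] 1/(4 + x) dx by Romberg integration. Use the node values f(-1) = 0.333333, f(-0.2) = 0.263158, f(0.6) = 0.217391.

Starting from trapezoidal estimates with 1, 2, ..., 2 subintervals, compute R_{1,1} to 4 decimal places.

0.4276

R_{0,0} (trapezoid, 1 panel, h=1.6000): 0.440579
R_{1,0} (trapezoid, 2 panels, h=0.8000): 0.430816
R_{1,1} = 0.430816 + (0.430816 − 0.440579)/3 = 0.427562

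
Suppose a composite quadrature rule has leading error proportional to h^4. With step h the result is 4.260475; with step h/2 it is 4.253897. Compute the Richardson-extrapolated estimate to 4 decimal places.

4.2535

The leading error scales as h^4; refining by a factor of 2 reduces it by 2^4 = 16.
Extrapolated value = (16·A(h/2) − A(h)) / (16 − 1)
= (16·4.253897 − 4.260475) / 15
= 63.801877 / 15 = 4.253458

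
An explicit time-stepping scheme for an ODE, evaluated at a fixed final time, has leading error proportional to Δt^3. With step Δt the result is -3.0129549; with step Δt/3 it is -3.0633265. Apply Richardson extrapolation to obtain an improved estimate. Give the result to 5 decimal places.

-3.06526

The leading error scales as Δt^3; refining by a factor of 3 reduces it by 3^3 = 27.
Extrapolated value = (27·A(Δt/3) − A(Δt)) / (27 − 1)
= (27·(-3.0633265) − (-3.0129549)) / 26
= -79.6968606 / 26 = -3.0652639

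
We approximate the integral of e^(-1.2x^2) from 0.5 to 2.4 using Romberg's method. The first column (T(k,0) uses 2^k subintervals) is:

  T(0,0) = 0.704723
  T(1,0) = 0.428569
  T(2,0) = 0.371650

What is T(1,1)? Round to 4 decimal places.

Richardson extrapolation on the trapezoidal column (denominator 4−1=3):
T(1,1) = (4·0.428569 − 0.704723) / 3 = 0.336518
(Column j=1 coincides with Simpson's rule on the same nodes.)

0.3365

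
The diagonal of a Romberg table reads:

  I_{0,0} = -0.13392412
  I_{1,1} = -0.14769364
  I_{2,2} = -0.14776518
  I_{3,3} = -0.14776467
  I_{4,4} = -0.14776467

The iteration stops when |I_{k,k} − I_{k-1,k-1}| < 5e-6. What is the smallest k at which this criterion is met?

|I_{1,1} − I_{0,0}| = 0.01376952 ≥ 5e-6
|I_{2,2} − I_{1,1}| = 0.00007154 ≥ 5e-6
|I_{3,3} − I_{2,2}| = 0.00000051 < 5e-6

k = 3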